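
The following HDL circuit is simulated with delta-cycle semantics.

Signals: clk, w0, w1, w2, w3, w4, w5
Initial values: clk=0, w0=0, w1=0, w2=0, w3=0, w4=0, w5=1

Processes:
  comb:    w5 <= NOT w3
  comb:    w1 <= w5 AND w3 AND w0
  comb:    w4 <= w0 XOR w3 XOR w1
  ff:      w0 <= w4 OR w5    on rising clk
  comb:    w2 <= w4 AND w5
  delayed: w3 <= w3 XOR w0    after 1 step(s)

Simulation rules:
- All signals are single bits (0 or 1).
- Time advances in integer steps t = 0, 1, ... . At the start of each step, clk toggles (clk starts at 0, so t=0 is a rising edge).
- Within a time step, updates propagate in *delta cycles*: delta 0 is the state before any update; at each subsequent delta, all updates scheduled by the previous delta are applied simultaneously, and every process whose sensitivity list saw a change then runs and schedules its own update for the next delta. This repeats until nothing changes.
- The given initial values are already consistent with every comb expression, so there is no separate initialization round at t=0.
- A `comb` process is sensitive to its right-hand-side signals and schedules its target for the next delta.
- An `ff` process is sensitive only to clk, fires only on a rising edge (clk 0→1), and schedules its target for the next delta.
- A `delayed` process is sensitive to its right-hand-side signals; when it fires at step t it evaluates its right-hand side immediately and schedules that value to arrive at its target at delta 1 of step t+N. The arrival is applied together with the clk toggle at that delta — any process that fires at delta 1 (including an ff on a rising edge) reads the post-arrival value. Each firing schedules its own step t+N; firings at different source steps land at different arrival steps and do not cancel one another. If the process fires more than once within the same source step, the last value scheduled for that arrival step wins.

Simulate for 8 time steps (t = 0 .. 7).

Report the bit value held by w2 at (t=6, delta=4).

0

[bits: w3,w4,w1,w5,w0,w2,clk]
t=0: Δ0=0001000 Δ1=0001001 Δ2=0001101 Δ3=0101101 Δ4=0101111 | 4Δ
t=1: Δ0=0101111 Δ1=1101110 Δ2=1010110 Δ3=1100100 Δ4=1000100 | 4Δ
t=2: Δ0=1000100 Δ1=0000101 Δ2=0101001 Δ3=0001011 Δ4=0001001 | 4Δ
t=3: Δ0=0001001 Δ1=0001000 | 1Δ
t=4: Δ0=0001000 Δ1=0001001 Δ2=0001101 Δ3=0101101 Δ4=0101111 | 4Δ
t=5: Δ0=0101111 Δ1=1101110 Δ2=1010110 Δ3=1100100 Δ4=1000100 | 4Δ
t=6: Δ0=1000100 Δ1=0000101 Δ2=0101001 Δ3=0001011 Δ4=0001001 | 4Δ
t=7: Δ0=0001001 Δ1=0001000 | 1Δ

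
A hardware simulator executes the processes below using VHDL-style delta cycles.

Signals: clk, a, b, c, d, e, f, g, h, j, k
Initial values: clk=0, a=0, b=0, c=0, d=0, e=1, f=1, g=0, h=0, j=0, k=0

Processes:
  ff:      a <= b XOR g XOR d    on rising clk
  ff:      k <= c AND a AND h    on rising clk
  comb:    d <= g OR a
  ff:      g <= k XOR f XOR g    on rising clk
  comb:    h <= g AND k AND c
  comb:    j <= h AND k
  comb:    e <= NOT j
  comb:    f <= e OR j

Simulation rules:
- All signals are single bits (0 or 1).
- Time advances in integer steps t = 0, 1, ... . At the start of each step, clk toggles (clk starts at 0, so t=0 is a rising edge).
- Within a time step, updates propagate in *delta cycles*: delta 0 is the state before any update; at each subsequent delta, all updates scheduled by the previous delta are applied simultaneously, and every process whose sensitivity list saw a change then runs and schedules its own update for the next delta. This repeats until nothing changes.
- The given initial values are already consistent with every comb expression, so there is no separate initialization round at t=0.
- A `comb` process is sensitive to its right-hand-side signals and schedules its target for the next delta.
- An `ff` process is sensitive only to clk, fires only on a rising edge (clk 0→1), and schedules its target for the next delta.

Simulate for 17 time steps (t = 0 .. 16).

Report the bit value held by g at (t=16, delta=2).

t=0 Δ0: f=1 c=0 k=0 g=0 b=0 h=0 e=1 d=0 a=0 j=0 clk=0
  Δ1: clk:0→1
  Δ2: g:0→1
  Δ3: d:0→1
  (3Δ to stable)
t=1 Δ0: f=1 c=0 k=0 g=1 b=0 h=0 e=1 d=1 a=0 j=0 clk=1
  Δ1: clk:1→0
  (1Δ to stable)
t=2 Δ0: f=1 c=0 k=0 g=1 b=0 h=0 e=1 d=1 a=0 j=0 clk=0
  Δ1: clk:0→1
  Δ2: g:1→0
  Δ3: d:1→0
  (3Δ to stable)
t=3 Δ0: f=1 c=0 k=0 g=0 b=0 h=0 e=1 d=0 a=0 j=0 clk=1
  Δ1: clk:1→0
  (1Δ to stable)
t=4 Δ0: f=1 c=0 k=0 g=0 b=0 h=0 e=1 d=0 a=0 j=0 clk=0
  Δ1: clk:0→1
  Δ2: g:0→1
  Δ3: d:0→1
  (3Δ to stable)
t=5 Δ0: f=1 c=0 k=0 g=1 b=0 h=0 e=1 d=1 a=0 j=0 clk=1
  Δ1: clk:1→0
  (1Δ to stable)
t=6 Δ0: f=1 c=0 k=0 g=1 b=0 h=0 e=1 d=1 a=0 j=0 clk=0
  Δ1: clk:0→1
  Δ2: g:1→0
  Δ3: d:1→0
  (3Δ to stable)
t=7 Δ0: f=1 c=0 k=0 g=0 b=0 h=0 e=1 d=0 a=0 j=0 clk=1
  Δ1: clk:1→0
  (1Δ to stable)
t=8 Δ0: f=1 c=0 k=0 g=0 b=0 h=0 e=1 d=0 a=0 j=0 clk=0
  Δ1: clk:0→1
  Δ2: g:0→1
  Δ3: d:0→1
  (3Δ to stable)
t=9 Δ0: f=1 c=0 k=0 g=1 b=0 h=0 e=1 d=1 a=0 j=0 clk=1
  Δ1: clk:1→0
  (1Δ to stable)
t=10 Δ0: f=1 c=0 k=0 g=1 b=0 h=0 e=1 d=1 a=0 j=0 clk=0
  Δ1: clk:0→1
  Δ2: g:1→0
  Δ3: d:1→0
  (3Δ to stable)
t=11 Δ0: f=1 c=0 k=0 g=0 b=0 h=0 e=1 d=0 a=0 j=0 clk=1
  Δ1: clk:1→0
  (1Δ to stable)
t=12 Δ0: f=1 c=0 k=0 g=0 b=0 h=0 e=1 d=0 a=0 j=0 clk=0
  Δ1: clk:0→1
  Δ2: g:0→1
  Δ3: d:0→1
  (3Δ to stable)
t=13 Δ0: f=1 c=0 k=0 g=1 b=0 h=0 e=1 d=1 a=0 j=0 clk=1
  Δ1: clk:1→0
  (1Δ to stable)
t=14 Δ0: f=1 c=0 k=0 g=1 b=0 h=0 e=1 d=1 a=0 j=0 clk=0
  Δ1: clk:0→1
  Δ2: g:1→0
  Δ3: d:1→0
  (3Δ to stable)
t=15 Δ0: f=1 c=0 k=0 g=0 b=0 h=0 e=1 d=0 a=0 j=0 clk=1
  Δ1: clk:1→0
  (1Δ to stable)
t=16 Δ0: f=1 c=0 k=0 g=0 b=0 h=0 e=1 d=0 a=0 j=0 clk=0
  Δ1: clk:0→1
  Δ2: g:0→1
  Δ3: d:0→1
  (3Δ to stable)

1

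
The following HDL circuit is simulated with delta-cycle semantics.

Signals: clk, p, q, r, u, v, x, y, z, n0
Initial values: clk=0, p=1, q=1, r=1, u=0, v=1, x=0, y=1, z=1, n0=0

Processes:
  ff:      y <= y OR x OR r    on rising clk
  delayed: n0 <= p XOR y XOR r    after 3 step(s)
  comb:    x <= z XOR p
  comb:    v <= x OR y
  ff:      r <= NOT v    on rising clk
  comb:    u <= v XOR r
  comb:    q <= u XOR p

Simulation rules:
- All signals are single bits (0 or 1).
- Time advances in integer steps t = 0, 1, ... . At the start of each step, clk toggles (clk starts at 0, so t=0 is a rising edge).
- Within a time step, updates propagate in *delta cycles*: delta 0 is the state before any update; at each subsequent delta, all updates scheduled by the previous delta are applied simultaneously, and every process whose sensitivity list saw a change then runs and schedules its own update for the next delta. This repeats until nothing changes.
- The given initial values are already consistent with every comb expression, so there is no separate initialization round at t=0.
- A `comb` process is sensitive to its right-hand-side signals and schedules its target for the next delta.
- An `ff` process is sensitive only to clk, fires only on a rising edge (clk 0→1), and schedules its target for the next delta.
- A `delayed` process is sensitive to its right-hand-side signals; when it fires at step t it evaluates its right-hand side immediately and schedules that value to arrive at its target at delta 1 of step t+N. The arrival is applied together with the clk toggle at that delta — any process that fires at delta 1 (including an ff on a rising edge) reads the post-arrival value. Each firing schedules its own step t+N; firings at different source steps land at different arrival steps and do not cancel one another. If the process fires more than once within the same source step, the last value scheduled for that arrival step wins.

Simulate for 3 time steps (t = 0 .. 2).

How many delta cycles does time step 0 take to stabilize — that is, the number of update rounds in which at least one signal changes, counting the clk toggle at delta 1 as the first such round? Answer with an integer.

[bits: y,v,x,u,z,r,n0,p,q,clk]
t=0: Δ0=1100110110 Δ1=1100110111 Δ2=1100100111 Δ3=1101100111 Δ4=1101100101 | 4Δ
t=1: Δ0=1101100101 Δ1=1101100100 | 1Δ
t=2: Δ0=1101100100 Δ1=1101100101 | 1Δ

4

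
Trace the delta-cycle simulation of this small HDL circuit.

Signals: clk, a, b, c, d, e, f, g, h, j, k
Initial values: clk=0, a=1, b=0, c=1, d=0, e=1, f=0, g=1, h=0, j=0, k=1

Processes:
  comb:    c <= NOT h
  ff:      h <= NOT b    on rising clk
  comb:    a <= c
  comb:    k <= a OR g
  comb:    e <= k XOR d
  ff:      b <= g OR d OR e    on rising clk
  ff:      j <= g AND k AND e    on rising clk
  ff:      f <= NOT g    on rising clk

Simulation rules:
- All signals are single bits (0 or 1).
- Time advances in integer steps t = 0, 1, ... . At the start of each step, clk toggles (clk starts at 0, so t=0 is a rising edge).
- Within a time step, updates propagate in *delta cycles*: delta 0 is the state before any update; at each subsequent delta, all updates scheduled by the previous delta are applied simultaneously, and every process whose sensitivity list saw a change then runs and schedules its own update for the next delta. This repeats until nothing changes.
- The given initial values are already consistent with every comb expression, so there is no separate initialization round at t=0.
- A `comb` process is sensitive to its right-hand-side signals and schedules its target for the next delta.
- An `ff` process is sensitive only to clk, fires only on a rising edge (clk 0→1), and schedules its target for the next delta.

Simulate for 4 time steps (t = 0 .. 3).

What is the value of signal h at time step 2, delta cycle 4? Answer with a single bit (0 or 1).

0

t=0 Δ0: a=1 d=0 c=1 h=0 e=1 k=1 b=0 clk=0 f=0 g=1 j=0
  Δ1: clk:0→1
  Δ2: h:0→1, b:0→1, j:0→1
  Δ3: c:1→0
  Δ4: a:1→0
  (4Δ to stable)
t=1 Δ0: a=0 d=0 c=0 h=1 e=1 k=1 b=1 clk=1 f=0 g=1 j=1
  Δ1: clk:1→0
  (1Δ to stable)
t=2 Δ0: a=0 d=0 c=0 h=1 e=1 k=1 b=1 clk=0 f=0 g=1 j=1
  Δ1: clk:0→1
  Δ2: h:1→0
  Δ3: c:0→1
  Δ4: a:0→1
  (4Δ to stable)
t=3 Δ0: a=1 d=0 c=1 h=0 e=1 k=1 b=1 clk=1 f=0 g=1 j=1
  Δ1: clk:1→0
  (1Δ to stable)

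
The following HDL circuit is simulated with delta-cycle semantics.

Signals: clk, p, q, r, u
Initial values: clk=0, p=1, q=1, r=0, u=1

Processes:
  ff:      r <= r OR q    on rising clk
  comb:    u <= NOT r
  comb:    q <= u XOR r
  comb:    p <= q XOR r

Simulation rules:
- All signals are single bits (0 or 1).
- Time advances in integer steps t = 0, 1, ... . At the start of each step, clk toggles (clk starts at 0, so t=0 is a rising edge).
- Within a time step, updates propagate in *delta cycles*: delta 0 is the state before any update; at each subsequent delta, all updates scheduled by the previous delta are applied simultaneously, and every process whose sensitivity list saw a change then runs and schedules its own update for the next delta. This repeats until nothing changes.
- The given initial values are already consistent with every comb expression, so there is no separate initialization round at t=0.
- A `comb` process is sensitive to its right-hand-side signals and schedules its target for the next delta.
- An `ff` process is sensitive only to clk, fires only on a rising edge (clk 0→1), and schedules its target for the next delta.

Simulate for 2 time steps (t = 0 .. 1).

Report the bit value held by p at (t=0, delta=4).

1

t0.Δ0 p=1 q=1 r=0 clk=0 u=1
t0.Δ1 p=1 q=1 r=0 clk=1 u=1
t0.Δ2 p=1 q=1 r=1 clk=1 u=1
t0.Δ3 p=0 q=0 r=1 clk=1 u=0
t0.Δ4 p=1 q=1 r=1 clk=1 u=0
t0.Δ5 p=0 q=1 r=1 clk=1 u=0
t1.Δ0 p=0 q=1 r=1 clk=1 u=0
t1.Δ1 p=0 q=1 r=1 clk=0 u=0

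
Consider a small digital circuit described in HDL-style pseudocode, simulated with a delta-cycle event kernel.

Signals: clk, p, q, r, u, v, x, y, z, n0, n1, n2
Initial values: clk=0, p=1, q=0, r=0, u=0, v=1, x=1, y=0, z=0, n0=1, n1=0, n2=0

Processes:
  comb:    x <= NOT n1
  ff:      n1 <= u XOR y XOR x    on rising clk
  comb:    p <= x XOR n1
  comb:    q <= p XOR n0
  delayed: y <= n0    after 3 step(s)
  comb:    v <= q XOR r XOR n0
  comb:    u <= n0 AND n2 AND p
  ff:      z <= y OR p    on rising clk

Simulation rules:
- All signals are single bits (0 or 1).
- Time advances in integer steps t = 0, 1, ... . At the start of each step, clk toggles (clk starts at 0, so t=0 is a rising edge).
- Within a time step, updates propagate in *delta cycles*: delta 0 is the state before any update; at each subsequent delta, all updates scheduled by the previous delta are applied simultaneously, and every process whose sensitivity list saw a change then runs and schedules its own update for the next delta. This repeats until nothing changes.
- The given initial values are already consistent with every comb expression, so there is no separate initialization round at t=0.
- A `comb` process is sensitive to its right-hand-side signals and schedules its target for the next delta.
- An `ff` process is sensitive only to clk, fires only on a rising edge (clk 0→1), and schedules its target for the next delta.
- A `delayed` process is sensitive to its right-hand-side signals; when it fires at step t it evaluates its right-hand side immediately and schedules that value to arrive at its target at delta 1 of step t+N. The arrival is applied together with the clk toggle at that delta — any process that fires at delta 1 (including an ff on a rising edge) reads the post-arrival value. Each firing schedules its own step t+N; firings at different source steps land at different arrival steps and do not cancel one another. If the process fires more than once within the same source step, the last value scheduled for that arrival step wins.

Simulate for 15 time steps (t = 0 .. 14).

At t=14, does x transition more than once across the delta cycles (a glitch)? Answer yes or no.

no

t=0 Δ0: n1=0 x=1 n2=0 u=0 q=0 p=1 n0=1 r=0 v=1 z=0 y=0 clk=0
  Δ1: clk:0→1
  Δ2: n1:0→1, z:0→1
  Δ3: x:1→0, p:1→0
  Δ4: q:0→1, p:0→1
  Δ5: q:1→0, v:1→0
  Δ6: v:0→1
  (6Δ to stable)
t=1 Δ0: n1=1 x=0 n2=0 u=0 q=0 p=1 n0=1 r=0 v=1 z=1 y=0 clk=1
  Δ1: clk:1→0
  (1Δ to stable)
t=2 Δ0: n1=1 x=0 n2=0 u=0 q=0 p=1 n0=1 r=0 v=1 z=1 y=0 clk=0
  Δ1: clk:0→1
  Δ2: n1:1→0
  Δ3: x:0→1, p:1→0
  Δ4: q:0→1, p:0→1
  Δ5: q:1→0, v:1→0
  Δ6: v:0→1
  (6Δ to stable)
t=3 Δ0: n1=0 x=1 n2=0 u=0 q=0 p=1 n0=1 r=0 v=1 z=1 y=0 clk=1
  Δ1: clk:1→0
  (1Δ to stable)
t=4 Δ0: n1=0 x=1 n2=0 u=0 q=0 p=1 n0=1 r=0 v=1 z=1 y=0 clk=0
  Δ1: clk:0→1
  Δ2: n1:0→1
  Δ3: x:1→0, p:1→0
  Δ4: q:0→1, p:0→1
  Δ5: q:1→0, v:1→0
  Δ6: v:0→1
  (6Δ to stable)
t=5 Δ0: n1=1 x=0 n2=0 u=0 q=0 p=1 n0=1 r=0 v=1 z=1 y=0 clk=1
  Δ1: clk:1→0
  (1Δ to stable)
t=6 Δ0: n1=1 x=0 n2=0 u=0 q=0 p=1 n0=1 r=0 v=1 z=1 y=0 clk=0
  Δ1: clk:0→1
  Δ2: n1:1→0
  Δ3: x:0→1, p:1→0
  Δ4: q:0→1, p:0→1
  Δ5: q:1→0, v:1→0
  Δ6: v:0→1
  (6Δ to stable)
t=7 Δ0: n1=0 x=1 n2=0 u=0 q=0 p=1 n0=1 r=0 v=1 z=1 y=0 clk=1
  Δ1: clk:1→0
  (1Δ to stable)
t=8 Δ0: n1=0 x=1 n2=0 u=0 q=0 p=1 n0=1 r=0 v=1 z=1 y=0 clk=0
  Δ1: clk:0→1
  Δ2: n1:0→1
  Δ3: x:1→0, p:1→0
  Δ4: q:0→1, p:0→1
  Δ5: q:1→0, v:1→0
  Δ6: v:0→1
  (6Δ to stable)
t=9 Δ0: n1=1 x=0 n2=0 u=0 q=0 p=1 n0=1 r=0 v=1 z=1 y=0 clk=1
  Δ1: clk:1→0
  (1Δ to stable)
t=10 Δ0: n1=1 x=0 n2=0 u=0 q=0 p=1 n0=1 r=0 v=1 z=1 y=0 clk=0
  Δ1: clk:0→1
  Δ2: n1:1→0
  Δ3: x:0→1, p:1→0
  Δ4: q:0→1, p:0→1
  Δ5: q:1→0, v:1→0
  Δ6: v:0→1
  (6Δ to stable)
t=11 Δ0: n1=0 x=1 n2=0 u=0 q=0 p=1 n0=1 r=0 v=1 z=1 y=0 clk=1
  Δ1: clk:1→0
  (1Δ to stable)
t=12 Δ0: n1=0 x=1 n2=0 u=0 q=0 p=1 n0=1 r=0 v=1 z=1 y=0 clk=0
  Δ1: clk:0→1
  Δ2: n1:0→1
  Δ3: x:1→0, p:1→0
  Δ4: q:0→1, p:0→1
  Δ5: q:1→0, v:1→0
  Δ6: v:0→1
  (6Δ to stable)
t=13 Δ0: n1=1 x=0 n2=0 u=0 q=0 p=1 n0=1 r=0 v=1 z=1 y=0 clk=1
  Δ1: clk:1→0
  (1Δ to stable)
t=14 Δ0: n1=1 x=0 n2=0 u=0 q=0 p=1 n0=1 r=0 v=1 z=1 y=0 clk=0
  Δ1: clk:0→1
  Δ2: n1:1→0
  Δ3: x:0→1, p:1→0
  Δ4: q:0→1, p:0→1
  Δ5: q:1→0, v:1→0
  Δ6: v:0→1
  (6Δ to stable)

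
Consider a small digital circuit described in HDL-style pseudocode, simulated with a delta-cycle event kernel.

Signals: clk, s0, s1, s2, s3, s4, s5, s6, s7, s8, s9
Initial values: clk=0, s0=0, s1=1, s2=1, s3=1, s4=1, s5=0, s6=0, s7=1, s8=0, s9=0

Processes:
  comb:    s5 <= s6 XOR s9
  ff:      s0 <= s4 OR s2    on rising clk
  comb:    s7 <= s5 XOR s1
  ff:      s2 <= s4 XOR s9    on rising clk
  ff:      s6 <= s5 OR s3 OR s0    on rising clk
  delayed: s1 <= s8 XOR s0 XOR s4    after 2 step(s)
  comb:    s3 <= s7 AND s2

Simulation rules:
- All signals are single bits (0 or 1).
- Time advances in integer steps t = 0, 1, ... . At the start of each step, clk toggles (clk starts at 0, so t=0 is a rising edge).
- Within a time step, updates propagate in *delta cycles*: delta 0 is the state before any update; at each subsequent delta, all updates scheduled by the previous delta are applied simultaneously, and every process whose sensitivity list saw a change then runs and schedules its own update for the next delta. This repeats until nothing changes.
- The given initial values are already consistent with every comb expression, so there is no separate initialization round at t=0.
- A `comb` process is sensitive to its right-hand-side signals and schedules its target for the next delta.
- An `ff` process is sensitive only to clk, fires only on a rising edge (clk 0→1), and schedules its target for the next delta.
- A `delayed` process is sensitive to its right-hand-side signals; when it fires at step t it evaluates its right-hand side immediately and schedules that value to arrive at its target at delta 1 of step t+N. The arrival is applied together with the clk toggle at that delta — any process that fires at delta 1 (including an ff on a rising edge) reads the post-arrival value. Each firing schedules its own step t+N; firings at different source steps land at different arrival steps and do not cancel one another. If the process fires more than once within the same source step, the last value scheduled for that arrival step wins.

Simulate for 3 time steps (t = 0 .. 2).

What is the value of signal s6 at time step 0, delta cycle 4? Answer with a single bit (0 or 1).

1

t0.Δ0 s1=1 s4=1 s5=0 s6=0 s9=0 s8=0 s2=1 clk=0 s0=0 s7=1 s3=1
t0.Δ1 s1=1 s4=1 s5=0 s6=0 s9=0 s8=0 s2=1 clk=1 s0=0 s7=1 s3=1
t0.Δ2 s1=1 s4=1 s5=0 s6=1 s9=0 s8=0 s2=1 clk=1 s0=1 s7=1 s3=1
t0.Δ3 s1=1 s4=1 s5=1 s6=1 s9=0 s8=0 s2=1 clk=1 s0=1 s7=1 s3=1
t0.Δ4 s1=1 s4=1 s5=1 s6=1 s9=0 s8=0 s2=1 clk=1 s0=1 s7=0 s3=1
t0.Δ5 s1=1 s4=1 s5=1 s6=1 s9=0 s8=0 s2=1 clk=1 s0=1 s7=0 s3=0
t1.Δ0 s1=1 s4=1 s5=1 s6=1 s9=0 s8=0 s2=1 clk=1 s0=1 s7=0 s3=0
t1.Δ1 s1=1 s4=1 s5=1 s6=1 s9=0 s8=0 s2=1 clk=0 s0=1 s7=0 s3=0
t2.Δ0 s1=1 s4=1 s5=1 s6=1 s9=0 s8=0 s2=1 clk=0 s0=1 s7=0 s3=0
t2.Δ1 s1=0 s4=1 s5=1 s6=1 s9=0 s8=0 s2=1 clk=1 s0=1 s7=0 s3=0
t2.Δ2 s1=0 s4=1 s5=1 s6=1 s9=0 s8=0 s2=1 clk=1 s0=1 s7=1 s3=0
t2.Δ3 s1=0 s4=1 s5=1 s6=1 s9=0 s8=0 s2=1 clk=1 s0=1 s7=1 s3=1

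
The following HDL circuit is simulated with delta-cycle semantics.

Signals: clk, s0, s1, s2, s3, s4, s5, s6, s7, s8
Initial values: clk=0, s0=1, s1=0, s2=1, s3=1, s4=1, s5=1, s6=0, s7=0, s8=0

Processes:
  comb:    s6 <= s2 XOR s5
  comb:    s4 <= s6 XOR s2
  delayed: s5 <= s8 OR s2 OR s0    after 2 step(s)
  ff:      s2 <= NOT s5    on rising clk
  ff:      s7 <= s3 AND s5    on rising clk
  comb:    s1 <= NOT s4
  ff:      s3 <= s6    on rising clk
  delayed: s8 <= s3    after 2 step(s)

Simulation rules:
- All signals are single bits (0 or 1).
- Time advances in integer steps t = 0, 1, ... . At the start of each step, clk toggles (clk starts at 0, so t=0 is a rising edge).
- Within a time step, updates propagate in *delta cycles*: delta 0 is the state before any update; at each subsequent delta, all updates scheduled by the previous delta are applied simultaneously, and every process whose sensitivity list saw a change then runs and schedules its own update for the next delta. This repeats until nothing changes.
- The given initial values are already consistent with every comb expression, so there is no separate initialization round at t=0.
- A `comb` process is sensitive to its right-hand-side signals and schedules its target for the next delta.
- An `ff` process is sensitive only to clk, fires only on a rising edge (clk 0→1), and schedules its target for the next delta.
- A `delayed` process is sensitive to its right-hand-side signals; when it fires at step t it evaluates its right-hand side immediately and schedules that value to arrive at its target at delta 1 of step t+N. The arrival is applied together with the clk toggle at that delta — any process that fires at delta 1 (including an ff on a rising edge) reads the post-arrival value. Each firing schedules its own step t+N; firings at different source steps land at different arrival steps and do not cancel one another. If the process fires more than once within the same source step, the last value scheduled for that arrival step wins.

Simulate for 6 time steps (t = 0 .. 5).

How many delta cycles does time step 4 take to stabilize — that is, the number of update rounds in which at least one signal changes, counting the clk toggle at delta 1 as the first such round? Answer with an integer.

2

[bits: s6,s0,s1,s2,s8,s4,clk,s5,s3,s7]
t=0: Δ0=0101010110 Δ1=0101011110 Δ2=0100011101 Δ3=1100001101 Δ4=1110011101 Δ5=1100011101 | 5Δ
t=1: Δ0=1100011101 Δ1=1100010101 | 1Δ
t=2: Δ0=1100010101 Δ1=1100011101 Δ2=1100011110 | 2Δ
t=3: Δ0=1100011110 Δ1=1100010110 | 1Δ
t=4: Δ0=1100010110 Δ1=1100111110 Δ2=1100111111 | 2Δ
t=5: Δ0=1100111111 Δ1=1100110111 | 1Δ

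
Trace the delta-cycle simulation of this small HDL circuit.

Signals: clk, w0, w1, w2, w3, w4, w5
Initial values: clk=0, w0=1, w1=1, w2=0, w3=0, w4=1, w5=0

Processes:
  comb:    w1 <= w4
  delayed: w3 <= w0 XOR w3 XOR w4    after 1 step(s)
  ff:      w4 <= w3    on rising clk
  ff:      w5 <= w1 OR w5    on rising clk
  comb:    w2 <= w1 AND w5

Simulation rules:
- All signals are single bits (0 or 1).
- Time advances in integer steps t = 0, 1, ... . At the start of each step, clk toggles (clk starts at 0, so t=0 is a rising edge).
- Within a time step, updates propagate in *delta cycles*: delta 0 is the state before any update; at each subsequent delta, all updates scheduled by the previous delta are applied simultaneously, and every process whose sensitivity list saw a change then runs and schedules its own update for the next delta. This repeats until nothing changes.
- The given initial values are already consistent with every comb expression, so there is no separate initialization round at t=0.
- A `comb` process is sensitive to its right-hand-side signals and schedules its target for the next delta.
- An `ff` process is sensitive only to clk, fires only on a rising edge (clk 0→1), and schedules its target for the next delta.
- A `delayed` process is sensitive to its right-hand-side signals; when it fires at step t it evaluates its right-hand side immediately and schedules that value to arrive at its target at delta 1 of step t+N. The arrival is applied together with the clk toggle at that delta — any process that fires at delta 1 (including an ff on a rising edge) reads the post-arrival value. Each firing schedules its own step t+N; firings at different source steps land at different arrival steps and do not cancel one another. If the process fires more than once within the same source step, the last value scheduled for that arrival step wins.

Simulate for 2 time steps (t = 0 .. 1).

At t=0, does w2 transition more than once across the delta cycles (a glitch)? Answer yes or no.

yes

[bits: clk,w0,w3,w4,w2,w1,w5]
t=0: Δ0=0101010 Δ1=1101010 Δ2=1100011 Δ3=1100101 Δ4=1100001 | 4Δ
t=1: Δ0=1100001 Δ1=0110001 | 1Δ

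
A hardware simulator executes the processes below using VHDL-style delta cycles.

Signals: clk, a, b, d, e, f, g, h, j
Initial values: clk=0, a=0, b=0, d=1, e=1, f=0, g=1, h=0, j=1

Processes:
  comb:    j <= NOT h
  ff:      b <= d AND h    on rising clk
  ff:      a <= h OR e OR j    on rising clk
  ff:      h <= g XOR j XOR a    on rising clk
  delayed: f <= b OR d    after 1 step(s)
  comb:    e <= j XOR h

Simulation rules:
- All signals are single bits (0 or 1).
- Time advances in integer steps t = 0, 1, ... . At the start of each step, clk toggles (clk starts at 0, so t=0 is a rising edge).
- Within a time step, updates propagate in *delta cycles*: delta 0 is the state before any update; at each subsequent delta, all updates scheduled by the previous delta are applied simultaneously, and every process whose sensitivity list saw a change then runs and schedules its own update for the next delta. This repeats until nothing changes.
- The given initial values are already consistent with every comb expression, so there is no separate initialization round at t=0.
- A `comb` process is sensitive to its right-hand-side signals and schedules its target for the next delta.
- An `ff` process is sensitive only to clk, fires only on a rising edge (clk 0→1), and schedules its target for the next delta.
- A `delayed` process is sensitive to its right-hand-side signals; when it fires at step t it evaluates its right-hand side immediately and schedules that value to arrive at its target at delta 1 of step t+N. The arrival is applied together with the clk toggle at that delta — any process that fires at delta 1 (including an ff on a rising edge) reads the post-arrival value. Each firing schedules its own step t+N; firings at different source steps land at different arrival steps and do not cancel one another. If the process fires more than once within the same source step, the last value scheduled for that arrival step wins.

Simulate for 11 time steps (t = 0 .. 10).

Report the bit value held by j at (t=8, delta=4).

1

t=0 Δ0: d=1 clk=0 b=0 f=0 e=1 j=1 a=0 g=1 h=0
  Δ1: clk:0→1
  Δ2: a:0→1
  (2Δ to stable)
t=1 Δ0: d=1 clk=1 b=0 f=0 e=1 j=1 a=1 g=1 h=0
  Δ1: clk:1→0
  (1Δ to stable)
t=2 Δ0: d=1 clk=0 b=0 f=0 e=1 j=1 a=1 g=1 h=0
  Δ1: clk:0→1
  Δ2: h:0→1
  Δ3: e:1→0, j:1→0
  Δ4: e:0→1
  (4Δ to stable)
t=3 Δ0: d=1 clk=1 b=0 f=0 e=1 j=0 a=1 g=1 h=1
  Δ1: clk:1→0
  (1Δ to stable)
t=4 Δ0: d=1 clk=0 b=0 f=0 e=1 j=0 a=1 g=1 h=1
  Δ1: clk:0→1
  Δ2: b:0→1, h:1→0
  Δ3: e:1→0, j:0→1
  Δ4: e:0→1
  (4Δ to stable)
t=5 Δ0: d=1 clk=1 b=1 f=0 e=1 j=1 a=1 g=1 h=0
  Δ1: clk:1→0, f:0→1
  (1Δ to stable)
t=6 Δ0: d=1 clk=0 b=1 f=1 e=1 j=1 a=1 g=1 h=0
  Δ1: clk:0→1
  Δ2: b:1→0, h:0→1
  Δ3: e:1→0, j:1→0
  Δ4: e:0→1
  (4Δ to stable)
t=7 Δ0: d=1 clk=1 b=0 f=1 e=1 j=0 a=1 g=1 h=1
  Δ1: clk:1→0
  (1Δ to stable)
t=8 Δ0: d=1 clk=0 b=0 f=1 e=1 j=0 a=1 g=1 h=1
  Δ1: clk:0→1
  Δ2: b:0→1, h:1→0
  Δ3: e:1→0, j:0→1
  Δ4: e:0→1
  (4Δ to stable)
t=9 Δ0: d=1 clk=1 b=1 f=1 e=1 j=1 a=1 g=1 h=0
  Δ1: clk:1→0
  (1Δ to stable)
t=10 Δ0: d=1 clk=0 b=1 f=1 e=1 j=1 a=1 g=1 h=0
  Δ1: clk:0→1
  Δ2: b:1→0, h:0→1
  Δ3: e:1→0, j:1→0
  Δ4: e:0→1
  (4Δ to stable)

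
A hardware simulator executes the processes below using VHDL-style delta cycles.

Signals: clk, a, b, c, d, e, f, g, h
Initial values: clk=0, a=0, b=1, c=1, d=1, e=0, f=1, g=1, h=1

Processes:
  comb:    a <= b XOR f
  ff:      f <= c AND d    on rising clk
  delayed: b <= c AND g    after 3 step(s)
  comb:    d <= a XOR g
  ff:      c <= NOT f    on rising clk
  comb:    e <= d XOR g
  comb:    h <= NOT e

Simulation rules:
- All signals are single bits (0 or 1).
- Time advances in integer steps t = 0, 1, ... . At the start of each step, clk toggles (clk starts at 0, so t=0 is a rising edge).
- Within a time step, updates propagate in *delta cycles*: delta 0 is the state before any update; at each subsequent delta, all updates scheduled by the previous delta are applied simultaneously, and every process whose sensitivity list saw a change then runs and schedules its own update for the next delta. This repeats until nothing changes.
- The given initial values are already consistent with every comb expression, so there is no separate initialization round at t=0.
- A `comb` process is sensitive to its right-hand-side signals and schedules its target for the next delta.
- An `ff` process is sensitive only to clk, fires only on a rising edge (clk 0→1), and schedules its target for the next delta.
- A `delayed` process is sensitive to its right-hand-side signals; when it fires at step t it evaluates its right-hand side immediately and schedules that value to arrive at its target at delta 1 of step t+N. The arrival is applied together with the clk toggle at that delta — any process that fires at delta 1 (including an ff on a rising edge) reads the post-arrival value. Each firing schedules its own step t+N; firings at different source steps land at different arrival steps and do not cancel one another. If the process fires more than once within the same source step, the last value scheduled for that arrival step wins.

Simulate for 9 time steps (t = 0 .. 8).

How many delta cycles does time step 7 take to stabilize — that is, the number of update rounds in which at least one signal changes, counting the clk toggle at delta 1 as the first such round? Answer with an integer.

t0.Δ0 h=1 g=1 clk=0 d=1 e=0 a=0 c=1 f=1 b=1
t0.Δ1 h=1 g=1 clk=1 d=1 e=0 a=0 c=1 f=1 b=1
t0.Δ2 h=1 g=1 clk=1 d=1 e=0 a=0 c=0 f=1 b=1
t1.Δ0 h=1 g=1 clk=1 d=1 e=0 a=0 c=0 f=1 b=1
t1.Δ1 h=1 g=1 clk=0 d=1 e=0 a=0 c=0 f=1 b=1
t2.Δ0 h=1 g=1 clk=0 d=1 e=0 a=0 c=0 f=1 b=1
t2.Δ1 h=1 g=1 clk=1 d=1 e=0 a=0 c=0 f=1 b=1
t2.Δ2 h=1 g=1 clk=1 d=1 e=0 a=0 c=0 f=0 b=1
t2.Δ3 h=1 g=1 clk=1 d=1 e=0 a=1 c=0 f=0 b=1
t2.Δ4 h=1 g=1 clk=1 d=0 e=0 a=1 c=0 f=0 b=1
t2.Δ5 h=1 g=1 clk=1 d=0 e=1 a=1 c=0 f=0 b=1
t2.Δ6 h=0 g=1 clk=1 d=0 e=1 a=1 c=0 f=0 b=1
t3.Δ0 h=0 g=1 clk=1 d=0 e=1 a=1 c=0 f=0 b=1
t3.Δ1 h=0 g=1 clk=0 d=0 e=1 a=1 c=0 f=0 b=0
t3.Δ2 h=0 g=1 clk=0 d=0 e=1 a=0 c=0 f=0 b=0
t3.Δ3 h=0 g=1 clk=0 d=1 e=1 a=0 c=0 f=0 b=0
t3.Δ4 h=0 g=1 clk=0 d=1 e=0 a=0 c=0 f=0 b=0
t3.Δ5 h=1 g=1 clk=0 d=1 e=0 a=0 c=0 f=0 b=0
t4.Δ0 h=1 g=1 clk=0 d=1 e=0 a=0 c=0 f=0 b=0
t4.Δ1 h=1 g=1 clk=1 d=1 e=0 a=0 c=0 f=0 b=0
t4.Δ2 h=1 g=1 clk=1 d=1 e=0 a=0 c=1 f=0 b=0
t5.Δ0 h=1 g=1 clk=1 d=1 e=0 a=0 c=1 f=0 b=0
t5.Δ1 h=1 g=1 clk=0 d=1 e=0 a=0 c=1 f=0 b=0
t6.Δ0 h=1 g=1 clk=0 d=1 e=0 a=0 c=1 f=0 b=0
t6.Δ1 h=1 g=1 clk=1 d=1 e=0 a=0 c=1 f=0 b=0
t6.Δ2 h=1 g=1 clk=1 d=1 e=0 a=0 c=1 f=1 b=0
t6.Δ3 h=1 g=1 clk=1 d=1 e=0 a=1 c=1 f=1 b=0
t6.Δ4 h=1 g=1 clk=1 d=0 e=0 a=1 c=1 f=1 b=0
t6.Δ5 h=1 g=1 clk=1 d=0 e=1 a=1 c=1 f=1 b=0
t6.Δ6 h=0 g=1 clk=1 d=0 e=1 a=1 c=1 f=1 b=0
t7.Δ0 h=0 g=1 clk=1 d=0 e=1 a=1 c=1 f=1 b=0
t7.Δ1 h=0 g=1 clk=0 d=0 e=1 a=1 c=1 f=1 b=1
t7.Δ2 h=0 g=1 clk=0 d=0 e=1 a=0 c=1 f=1 b=1
t7.Δ3 h=0 g=1 clk=0 d=1 e=1 a=0 c=1 f=1 b=1
t7.Δ4 h=0 g=1 clk=0 d=1 e=0 a=0 c=1 f=1 b=1
t7.Δ5 h=1 g=1 clk=0 d=1 e=0 a=0 c=1 f=1 b=1
t8.Δ0 h=1 g=1 clk=0 d=1 e=0 a=0 c=1 f=1 b=1
t8.Δ1 h=1 g=1 clk=1 d=1 e=0 a=0 c=1 f=1 b=1
t8.Δ2 h=1 g=1 clk=1 d=1 e=0 a=0 c=0 f=1 b=1

5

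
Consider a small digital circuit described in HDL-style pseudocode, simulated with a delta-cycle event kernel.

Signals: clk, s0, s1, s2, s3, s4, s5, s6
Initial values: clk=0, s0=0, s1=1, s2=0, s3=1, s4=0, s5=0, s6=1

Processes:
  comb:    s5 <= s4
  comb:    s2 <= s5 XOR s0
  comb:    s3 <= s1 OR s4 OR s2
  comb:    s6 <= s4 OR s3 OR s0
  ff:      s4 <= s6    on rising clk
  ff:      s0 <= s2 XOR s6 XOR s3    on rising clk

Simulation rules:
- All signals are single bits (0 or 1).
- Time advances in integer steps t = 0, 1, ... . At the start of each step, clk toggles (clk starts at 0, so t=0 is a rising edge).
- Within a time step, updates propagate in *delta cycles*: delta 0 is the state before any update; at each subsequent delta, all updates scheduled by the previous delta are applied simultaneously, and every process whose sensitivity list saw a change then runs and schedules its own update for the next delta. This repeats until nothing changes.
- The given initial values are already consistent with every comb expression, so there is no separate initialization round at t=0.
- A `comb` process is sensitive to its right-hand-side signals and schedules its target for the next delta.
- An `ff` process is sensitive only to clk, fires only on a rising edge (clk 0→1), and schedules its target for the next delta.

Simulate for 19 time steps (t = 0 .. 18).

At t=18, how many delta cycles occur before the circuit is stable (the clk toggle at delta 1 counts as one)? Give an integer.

t0.Δ0 s6=1 s2=0 s4=0 s0=0 clk=0 s3=1 s1=1 s5=0
t0.Δ1 s6=1 s2=0 s4=0 s0=0 clk=1 s3=1 s1=1 s5=0
t0.Δ2 s6=1 s2=0 s4=1 s0=0 clk=1 s3=1 s1=1 s5=0
t0.Δ3 s6=1 s2=0 s4=1 s0=0 clk=1 s3=1 s1=1 s5=1
t0.Δ4 s6=1 s2=1 s4=1 s0=0 clk=1 s3=1 s1=1 s5=1
t1.Δ0 s6=1 s2=1 s4=1 s0=0 clk=1 s3=1 s1=1 s5=1
t1.Δ1 s6=1 s2=1 s4=1 s0=0 clk=0 s3=1 s1=1 s5=1
t2.Δ0 s6=1 s2=1 s4=1 s0=0 clk=0 s3=1 s1=1 s5=1
t2.Δ1 s6=1 s2=1 s4=1 s0=0 clk=1 s3=1 s1=1 s5=1
t2.Δ2 s6=1 s2=1 s4=1 s0=1 clk=1 s3=1 s1=1 s5=1
t2.Δ3 s6=1 s2=0 s4=1 s0=1 clk=1 s3=1 s1=1 s5=1
t3.Δ0 s6=1 s2=0 s4=1 s0=1 clk=1 s3=1 s1=1 s5=1
t3.Δ1 s6=1 s2=0 s4=1 s0=1 clk=0 s3=1 s1=1 s5=1
t4.Δ0 s6=1 s2=0 s4=1 s0=1 clk=0 s3=1 s1=1 s5=1
t4.Δ1 s6=1 s2=0 s4=1 s0=1 clk=1 s3=1 s1=1 s5=1
t4.Δ2 s6=1 s2=0 s4=1 s0=0 clk=1 s3=1 s1=1 s5=1
t4.Δ3 s6=1 s2=1 s4=1 s0=0 clk=1 s3=1 s1=1 s5=1
t5.Δ0 s6=1 s2=1 s4=1 s0=0 clk=1 s3=1 s1=1 s5=1
t5.Δ1 s6=1 s2=1 s4=1 s0=0 clk=0 s3=1 s1=1 s5=1
t6.Δ0 s6=1 s2=1 s4=1 s0=0 clk=0 s3=1 s1=1 s5=1
t6.Δ1 s6=1 s2=1 s4=1 s0=0 clk=1 s3=1 s1=1 s5=1
t6.Δ2 s6=1 s2=1 s4=1 s0=1 clk=1 s3=1 s1=1 s5=1
t6.Δ3 s6=1 s2=0 s4=1 s0=1 clk=1 s3=1 s1=1 s5=1
t7.Δ0 s6=1 s2=0 s4=1 s0=1 clk=1 s3=1 s1=1 s5=1
t7.Δ1 s6=1 s2=0 s4=1 s0=1 clk=0 s3=1 s1=1 s5=1
t8.Δ0 s6=1 s2=0 s4=1 s0=1 clk=0 s3=1 s1=1 s5=1
t8.Δ1 s6=1 s2=0 s4=1 s0=1 clk=1 s3=1 s1=1 s5=1
t8.Δ2 s6=1 s2=0 s4=1 s0=0 clk=1 s3=1 s1=1 s5=1
t8.Δ3 s6=1 s2=1 s4=1 s0=0 clk=1 s3=1 s1=1 s5=1
t9.Δ0 s6=1 s2=1 s4=1 s0=0 clk=1 s3=1 s1=1 s5=1
t9.Δ1 s6=1 s2=1 s4=1 s0=0 clk=0 s3=1 s1=1 s5=1
t10.Δ0 s6=1 s2=1 s4=1 s0=0 clk=0 s3=1 s1=1 s5=1
t10.Δ1 s6=1 s2=1 s4=1 s0=0 clk=1 s3=1 s1=1 s5=1
t10.Δ2 s6=1 s2=1 s4=1 s0=1 clk=1 s3=1 s1=1 s5=1
t10.Δ3 s6=1 s2=0 s4=1 s0=1 clk=1 s3=1 s1=1 s5=1
t11.Δ0 s6=1 s2=0 s4=1 s0=1 clk=1 s3=1 s1=1 s5=1
t11.Δ1 s6=1 s2=0 s4=1 s0=1 clk=0 s3=1 s1=1 s5=1
t12.Δ0 s6=1 s2=0 s4=1 s0=1 clk=0 s3=1 s1=1 s5=1
t12.Δ1 s6=1 s2=0 s4=1 s0=1 clk=1 s3=1 s1=1 s5=1
t12.Δ2 s6=1 s2=0 s4=1 s0=0 clk=1 s3=1 s1=1 s5=1
t12.Δ3 s6=1 s2=1 s4=1 s0=0 clk=1 s3=1 s1=1 s5=1
t13.Δ0 s6=1 s2=1 s4=1 s0=0 clk=1 s3=1 s1=1 s5=1
t13.Δ1 s6=1 s2=1 s4=1 s0=0 clk=0 s3=1 s1=1 s5=1
t14.Δ0 s6=1 s2=1 s4=1 s0=0 clk=0 s3=1 s1=1 s5=1
t14.Δ1 s6=1 s2=1 s4=1 s0=0 clk=1 s3=1 s1=1 s5=1
t14.Δ2 s6=1 s2=1 s4=1 s0=1 clk=1 s3=1 s1=1 s5=1
t14.Δ3 s6=1 s2=0 s4=1 s0=1 clk=1 s3=1 s1=1 s5=1
t15.Δ0 s6=1 s2=0 s4=1 s0=1 clk=1 s3=1 s1=1 s5=1
t15.Δ1 s6=1 s2=0 s4=1 s0=1 clk=0 s3=1 s1=1 s5=1
t16.Δ0 s6=1 s2=0 s4=1 s0=1 clk=0 s3=1 s1=1 s5=1
t16.Δ1 s6=1 s2=0 s4=1 s0=1 clk=1 s3=1 s1=1 s5=1
t16.Δ2 s6=1 s2=0 s4=1 s0=0 clk=1 s3=1 s1=1 s5=1
t16.Δ3 s6=1 s2=1 s4=1 s0=0 clk=1 s3=1 s1=1 s5=1
t17.Δ0 s6=1 s2=1 s4=1 s0=0 clk=1 s3=1 s1=1 s5=1
t17.Δ1 s6=1 s2=1 s4=1 s0=0 clk=0 s3=1 s1=1 s5=1
t18.Δ0 s6=1 s2=1 s4=1 s0=0 clk=0 s3=1 s1=1 s5=1
t18.Δ1 s6=1 s2=1 s4=1 s0=0 clk=1 s3=1 s1=1 s5=1
t18.Δ2 s6=1 s2=1 s4=1 s0=1 clk=1 s3=1 s1=1 s5=1
t18.Δ3 s6=1 s2=0 s4=1 s0=1 clk=1 s3=1 s1=1 s5=1

3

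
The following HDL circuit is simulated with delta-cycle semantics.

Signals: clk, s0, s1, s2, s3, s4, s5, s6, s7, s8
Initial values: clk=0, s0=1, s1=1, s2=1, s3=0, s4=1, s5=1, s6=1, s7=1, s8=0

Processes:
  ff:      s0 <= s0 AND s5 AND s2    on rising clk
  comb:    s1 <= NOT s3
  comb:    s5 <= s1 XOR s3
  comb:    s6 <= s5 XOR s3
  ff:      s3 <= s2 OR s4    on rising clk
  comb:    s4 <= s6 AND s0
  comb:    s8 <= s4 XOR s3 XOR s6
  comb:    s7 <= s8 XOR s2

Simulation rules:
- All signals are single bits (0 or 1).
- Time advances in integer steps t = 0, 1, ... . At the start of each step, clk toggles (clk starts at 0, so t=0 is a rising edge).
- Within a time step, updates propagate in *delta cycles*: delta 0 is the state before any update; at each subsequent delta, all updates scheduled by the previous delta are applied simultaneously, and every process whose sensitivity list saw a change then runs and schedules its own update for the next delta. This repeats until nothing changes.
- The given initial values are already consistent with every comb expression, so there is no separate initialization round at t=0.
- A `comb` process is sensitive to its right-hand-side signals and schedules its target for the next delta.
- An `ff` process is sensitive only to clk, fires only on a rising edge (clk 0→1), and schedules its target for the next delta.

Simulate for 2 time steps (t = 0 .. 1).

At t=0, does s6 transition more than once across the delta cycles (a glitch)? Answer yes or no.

yes

[bits: s8,s3,s0,clk,s4,s1,s7,s5,s2,s6]
t=0: Δ0=0010111111 Δ1=0011111111 Δ2=0111111111 Δ3=1111101010 Δ4=0111000111 Δ5=0111101110 Δ6=0111001110 Δ7=1111001110 Δ8=1111000110 | 8Δ
t=1: Δ0=1111000110 Δ1=1110000110 | 1Δ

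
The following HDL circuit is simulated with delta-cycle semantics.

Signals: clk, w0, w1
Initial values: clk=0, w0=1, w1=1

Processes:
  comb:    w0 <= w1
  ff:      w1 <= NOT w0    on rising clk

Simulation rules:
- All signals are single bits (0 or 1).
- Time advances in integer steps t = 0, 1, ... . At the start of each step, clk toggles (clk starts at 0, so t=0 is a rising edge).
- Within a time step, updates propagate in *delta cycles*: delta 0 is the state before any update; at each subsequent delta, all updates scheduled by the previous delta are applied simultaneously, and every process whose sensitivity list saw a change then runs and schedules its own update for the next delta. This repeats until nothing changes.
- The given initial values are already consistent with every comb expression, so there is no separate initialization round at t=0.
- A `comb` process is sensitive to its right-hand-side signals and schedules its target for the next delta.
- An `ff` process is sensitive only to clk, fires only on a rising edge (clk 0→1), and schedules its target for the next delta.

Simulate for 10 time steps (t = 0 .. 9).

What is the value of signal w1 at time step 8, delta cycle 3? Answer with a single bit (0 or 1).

0

t0.Δ0 w0=1 clk=0 w1=1
t0.Δ1 w0=1 clk=1 w1=1
t0.Δ2 w0=1 clk=1 w1=0
t0.Δ3 w0=0 clk=1 w1=0
t1.Δ0 w0=0 clk=1 w1=0
t1.Δ1 w0=0 clk=0 w1=0
t2.Δ0 w0=0 clk=0 w1=0
t2.Δ1 w0=0 clk=1 w1=0
t2.Δ2 w0=0 clk=1 w1=1
t2.Δ3 w0=1 clk=1 w1=1
t3.Δ0 w0=1 clk=1 w1=1
t3.Δ1 w0=1 clk=0 w1=1
t4.Δ0 w0=1 clk=0 w1=1
t4.Δ1 w0=1 clk=1 w1=1
t4.Δ2 w0=1 clk=1 w1=0
t4.Δ3 w0=0 clk=1 w1=0
t5.Δ0 w0=0 clk=1 w1=0
t5.Δ1 w0=0 clk=0 w1=0
t6.Δ0 w0=0 clk=0 w1=0
t6.Δ1 w0=0 clk=1 w1=0
t6.Δ2 w0=0 clk=1 w1=1
t6.Δ3 w0=1 clk=1 w1=1
t7.Δ0 w0=1 clk=1 w1=1
t7.Δ1 w0=1 clk=0 w1=1
t8.Δ0 w0=1 clk=0 w1=1
t8.Δ1 w0=1 clk=1 w1=1
t8.Δ2 w0=1 clk=1 w1=0
t8.Δ3 w0=0 clk=1 w1=0
t9.Δ0 w0=0 clk=1 w1=0
t9.Δ1 w0=0 clk=0 w1=0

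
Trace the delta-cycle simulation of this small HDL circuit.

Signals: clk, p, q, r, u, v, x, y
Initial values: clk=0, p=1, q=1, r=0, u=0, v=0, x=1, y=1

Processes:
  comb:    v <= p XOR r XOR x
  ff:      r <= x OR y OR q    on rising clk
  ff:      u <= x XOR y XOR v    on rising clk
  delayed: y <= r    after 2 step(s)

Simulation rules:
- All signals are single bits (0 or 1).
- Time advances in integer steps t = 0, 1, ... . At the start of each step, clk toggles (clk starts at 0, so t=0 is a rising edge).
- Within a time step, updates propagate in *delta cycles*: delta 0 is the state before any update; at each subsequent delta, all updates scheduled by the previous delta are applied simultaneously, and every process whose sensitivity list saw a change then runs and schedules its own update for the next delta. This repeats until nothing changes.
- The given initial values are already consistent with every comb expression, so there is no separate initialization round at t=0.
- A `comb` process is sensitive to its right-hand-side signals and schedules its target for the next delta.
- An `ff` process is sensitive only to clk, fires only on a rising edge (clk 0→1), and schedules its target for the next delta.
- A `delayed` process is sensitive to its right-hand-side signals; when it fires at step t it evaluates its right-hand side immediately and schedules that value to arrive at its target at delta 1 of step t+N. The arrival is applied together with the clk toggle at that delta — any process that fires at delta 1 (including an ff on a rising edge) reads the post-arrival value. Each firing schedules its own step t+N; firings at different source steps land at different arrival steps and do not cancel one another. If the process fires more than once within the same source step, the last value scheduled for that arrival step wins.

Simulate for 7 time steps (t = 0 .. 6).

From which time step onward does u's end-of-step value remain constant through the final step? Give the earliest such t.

[bits: r,q,x,y,u,v,p,clk]
t=0: Δ0=01110010 Δ1=01110011 Δ2=11110011 Δ3=11110111 | 3Δ
t=1: Δ0=11110111 Δ1=11110110 | 1Δ
t=2: Δ0=11110110 Δ1=11110111 Δ2=11111111 | 2Δ
t=3: Δ0=11111111 Δ1=11111110 | 1Δ
t=4: Δ0=11111110 Δ1=11111111 | 1Δ
t=5: Δ0=11111111 Δ1=11111110 | 1Δ
t=6: Δ0=11111110 Δ1=11111111 | 1Δ

2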